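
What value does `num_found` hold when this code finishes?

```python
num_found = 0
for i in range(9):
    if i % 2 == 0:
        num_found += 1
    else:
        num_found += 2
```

Let's trace through this code step by step.

Initialize: num_found = 0
Entering loop: for i in range(9):

After execution: num_found = 13
13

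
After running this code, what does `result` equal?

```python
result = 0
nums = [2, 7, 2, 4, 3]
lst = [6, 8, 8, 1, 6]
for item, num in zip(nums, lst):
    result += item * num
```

Let's trace through this code step by step.

Initialize: result = 0
Initialize: nums = [2, 7, 2, 4, 3]
Initialize: lst = [6, 8, 8, 1, 6]
Entering loop: for item, num in zip(nums, lst):

After execution: result = 106
106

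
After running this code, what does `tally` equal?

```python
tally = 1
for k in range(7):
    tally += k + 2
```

Let's trace through this code step by step.

Initialize: tally = 1
Entering loop: for k in range(7):

After execution: tally = 36
36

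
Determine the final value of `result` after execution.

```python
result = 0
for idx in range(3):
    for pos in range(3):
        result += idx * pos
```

Let's trace through this code step by step.

Initialize: result = 0
Entering loop: for idx in range(3):

After execution: result = 9
9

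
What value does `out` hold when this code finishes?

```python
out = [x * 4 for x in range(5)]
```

Let's trace through this code step by step.

Initialize: out = [x * 4 for x in range(5)]

After execution: out = [0, 4, 8, 12, 16]
[0, 4, 8, 12, 16]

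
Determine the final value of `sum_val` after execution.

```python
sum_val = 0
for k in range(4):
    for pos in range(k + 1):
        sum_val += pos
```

Let's trace through this code step by step.

Initialize: sum_val = 0
Entering loop: for k in range(4):

After execution: sum_val = 10
10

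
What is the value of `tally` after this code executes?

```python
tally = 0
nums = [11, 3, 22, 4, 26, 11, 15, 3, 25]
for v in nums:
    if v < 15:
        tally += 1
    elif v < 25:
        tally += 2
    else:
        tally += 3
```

Let's trace through this code step by step.

Initialize: tally = 0
Initialize: nums = [11, 3, 22, 4, 26, 11, 15, 3, 25]
Entering loop: for v in nums:

After execution: tally = 15
15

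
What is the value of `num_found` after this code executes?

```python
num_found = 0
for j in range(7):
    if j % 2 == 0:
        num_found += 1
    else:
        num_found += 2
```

Let's trace through this code step by step.

Initialize: num_found = 0
Entering loop: for j in range(7):

After execution: num_found = 10
10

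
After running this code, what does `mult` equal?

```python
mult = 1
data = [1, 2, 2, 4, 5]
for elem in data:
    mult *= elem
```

Let's trace through this code step by step.

Initialize: mult = 1
Initialize: data = [1, 2, 2, 4, 5]
Entering loop: for elem in data:

After execution: mult = 80
80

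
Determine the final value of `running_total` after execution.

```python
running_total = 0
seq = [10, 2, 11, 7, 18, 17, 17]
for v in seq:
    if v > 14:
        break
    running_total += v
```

Let's trace through this code step by step.

Initialize: running_total = 0
Initialize: seq = [10, 2, 11, 7, 18, 17, 17]
Entering loop: for v in seq:

After execution: running_total = 30
30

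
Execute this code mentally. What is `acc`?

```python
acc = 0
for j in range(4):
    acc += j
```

Let's trace through this code step by step.

Initialize: acc = 0
Entering loop: for j in range(4):

After execution: acc = 6
6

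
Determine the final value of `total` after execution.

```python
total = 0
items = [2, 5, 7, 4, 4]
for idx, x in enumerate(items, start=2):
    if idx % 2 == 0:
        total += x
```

Let's trace through this code step by step.

Initialize: total = 0
Initialize: items = [2, 5, 7, 4, 4]
Entering loop: for idx, x in enumerate(items, start=2):

After execution: total = 13
13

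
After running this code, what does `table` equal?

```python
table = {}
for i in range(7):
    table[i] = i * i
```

Let's trace through this code step by step.

Initialize: table = {}
Entering loop: for i in range(7):

After execution: table = {0: 0, 1: 1, 2: 4, 3: 9, 4: 16, 5: 25, 6: 36}
{0: 0, 1: 1, 2: 4, 3: 9, 4: 16, 5: 25, 6: 36}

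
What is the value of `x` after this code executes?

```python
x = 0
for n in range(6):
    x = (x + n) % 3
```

Let's trace through this code step by step.

Initialize: x = 0
Entering loop: for n in range(6):

After execution: x = 0
0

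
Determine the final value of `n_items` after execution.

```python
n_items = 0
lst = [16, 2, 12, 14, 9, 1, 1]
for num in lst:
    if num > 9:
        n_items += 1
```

Let's trace through this code step by step.

Initialize: n_items = 0
Initialize: lst = [16, 2, 12, 14, 9, 1, 1]
Entering loop: for num in lst:

After execution: n_items = 3
3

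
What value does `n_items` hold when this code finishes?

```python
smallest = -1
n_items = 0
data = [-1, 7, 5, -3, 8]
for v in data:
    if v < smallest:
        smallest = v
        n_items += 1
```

Let's trace through this code step by step.

Initialize: smallest = -1
Initialize: n_items = 0
Initialize: data = [-1, 7, 5, -3, 8]
Entering loop: for v in data:

After execution: n_items = 1
1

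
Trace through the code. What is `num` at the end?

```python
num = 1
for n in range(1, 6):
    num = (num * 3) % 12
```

Let's trace through this code step by step.

Initialize: num = 1
Entering loop: for n in range(1, 6):

After execution: num = 3
3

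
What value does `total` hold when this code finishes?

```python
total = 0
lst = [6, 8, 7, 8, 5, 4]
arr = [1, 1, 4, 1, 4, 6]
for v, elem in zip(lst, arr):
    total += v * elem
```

Let's trace through this code step by step.

Initialize: total = 0
Initialize: lst = [6, 8, 7, 8, 5, 4]
Initialize: arr = [1, 1, 4, 1, 4, 6]
Entering loop: for v, elem in zip(lst, arr):

After execution: total = 94
94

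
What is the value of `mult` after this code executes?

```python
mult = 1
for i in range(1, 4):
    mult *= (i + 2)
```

Let's trace through this code step by step.

Initialize: mult = 1
Entering loop: for i in range(1, 4):

After execution: mult = 60
60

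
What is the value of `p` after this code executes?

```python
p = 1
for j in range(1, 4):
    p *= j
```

Let's trace through this code step by step.

Initialize: p = 1
Entering loop: for j in range(1, 4):

After execution: p = 6
6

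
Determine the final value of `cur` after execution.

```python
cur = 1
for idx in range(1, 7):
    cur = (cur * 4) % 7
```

Let's trace through this code step by step.

Initialize: cur = 1
Entering loop: for idx in range(1, 7):

After execution: cur = 1
1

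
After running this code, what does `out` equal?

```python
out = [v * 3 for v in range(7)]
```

Let's trace through this code step by step.

Initialize: out = [v * 3 for v in range(7)]

After execution: out = [0, 3, 6, 9, 12, 15, 18]
[0, 3, 6, 9, 12, 15, 18]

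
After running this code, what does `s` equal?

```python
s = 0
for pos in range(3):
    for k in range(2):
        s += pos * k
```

Let's trace through this code step by step.

Initialize: s = 0
Entering loop: for pos in range(3):

After execution: s = 3
3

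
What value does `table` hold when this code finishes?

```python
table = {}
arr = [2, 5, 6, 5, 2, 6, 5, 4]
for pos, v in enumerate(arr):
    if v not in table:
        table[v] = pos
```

Let's trace through this code step by step.

Initialize: table = {}
Initialize: arr = [2, 5, 6, 5, 2, 6, 5, 4]
Entering loop: for pos, v in enumerate(arr):

After execution: table = {2: 0, 5: 1, 6: 2, 4: 7}
{2: 0, 5: 1, 6: 2, 4: 7}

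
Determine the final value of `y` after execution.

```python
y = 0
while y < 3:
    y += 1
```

Let's trace through this code step by step.

Initialize: y = 0
Entering loop: while y < 3:

After execution: y = 3
3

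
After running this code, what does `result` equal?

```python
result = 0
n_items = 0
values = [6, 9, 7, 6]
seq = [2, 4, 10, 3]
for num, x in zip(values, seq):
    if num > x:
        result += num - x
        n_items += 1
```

Let's trace through this code step by step.

Initialize: result = 0
Initialize: n_items = 0
Initialize: values = [6, 9, 7, 6]
Initialize: seq = [2, 4, 10, 3]
Entering loop: for num, x in zip(values, seq):

After execution: result = 12
12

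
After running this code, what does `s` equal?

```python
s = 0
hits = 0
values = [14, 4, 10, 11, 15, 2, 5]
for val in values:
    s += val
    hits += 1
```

Let's trace through this code step by step.

Initialize: s = 0
Initialize: hits = 0
Initialize: values = [14, 4, 10, 11, 15, 2, 5]
Entering loop: for val in values:

After execution: s = 61
61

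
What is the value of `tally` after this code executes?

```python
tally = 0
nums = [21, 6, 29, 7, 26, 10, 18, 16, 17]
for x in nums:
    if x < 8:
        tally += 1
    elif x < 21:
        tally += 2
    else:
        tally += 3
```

Let's trace through this code step by step.

Initialize: tally = 0
Initialize: nums = [21, 6, 29, 7, 26, 10, 18, 16, 17]
Entering loop: for x in nums:

After execution: tally = 19
19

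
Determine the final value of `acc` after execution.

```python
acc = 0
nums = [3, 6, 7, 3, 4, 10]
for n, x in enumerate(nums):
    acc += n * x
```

Let's trace through this code step by step.

Initialize: acc = 0
Initialize: nums = [3, 6, 7, 3, 4, 10]
Entering loop: for n, x in enumerate(nums):

After execution: acc = 95
95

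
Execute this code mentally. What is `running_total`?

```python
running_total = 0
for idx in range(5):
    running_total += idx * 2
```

Let's trace through this code step by step.

Initialize: running_total = 0
Entering loop: for idx in range(5):

After execution: running_total = 20
20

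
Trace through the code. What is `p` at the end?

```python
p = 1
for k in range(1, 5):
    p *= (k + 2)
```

Let's trace through this code step by step.

Initialize: p = 1
Entering loop: for k in range(1, 5):

After execution: p = 360
360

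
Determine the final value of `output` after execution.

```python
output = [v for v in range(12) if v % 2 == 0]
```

Let's trace through this code step by step.

Initialize: output = [v for v in range(12) if v % 2 == 0]

After execution: output = [0, 2, 4, 6, 8, 10]
[0, 2, 4, 6, 8, 10]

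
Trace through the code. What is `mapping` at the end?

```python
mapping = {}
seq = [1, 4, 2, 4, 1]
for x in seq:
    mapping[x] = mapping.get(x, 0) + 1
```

Let's trace through this code step by step.

Initialize: mapping = {}
Initialize: seq = [1, 4, 2, 4, 1]
Entering loop: for x in seq:

After execution: mapping = {1: 2, 4: 2, 2: 1}
{1: 2, 4: 2, 2: 1}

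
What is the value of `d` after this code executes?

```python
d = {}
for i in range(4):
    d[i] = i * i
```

Let's trace through this code step by step.

Initialize: d = {}
Entering loop: for i in range(4):

After execution: d = {0: 0, 1: 1, 2: 4, 3: 9}
{0: 0, 1: 1, 2: 4, 3: 9}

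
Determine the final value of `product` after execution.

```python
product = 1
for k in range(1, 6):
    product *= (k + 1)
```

Let's trace through this code step by step.

Initialize: product = 1
Entering loop: for k in range(1, 6):

After execution: product = 720
720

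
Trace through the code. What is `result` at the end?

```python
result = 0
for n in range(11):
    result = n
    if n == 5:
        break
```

Let's trace through this code step by step.

Initialize: result = 0
Entering loop: for n in range(11):

After execution: result = 5
5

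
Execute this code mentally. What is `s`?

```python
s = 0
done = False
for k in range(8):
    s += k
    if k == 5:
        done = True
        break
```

Let's trace through this code step by step.

Initialize: s = 0
Initialize: done = False
Entering loop: for k in range(8):

After execution: s = 15
15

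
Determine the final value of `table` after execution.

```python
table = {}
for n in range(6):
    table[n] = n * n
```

Let's trace through this code step by step.

Initialize: table = {}
Entering loop: for n in range(6):

After execution: table = {0: 0, 1: 1, 2: 4, 3: 9, 4: 16, 5: 25}
{0: 0, 1: 1, 2: 4, 3: 9, 4: 16, 5: 25}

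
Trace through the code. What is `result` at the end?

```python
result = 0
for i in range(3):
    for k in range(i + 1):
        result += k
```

Let's trace through this code step by step.

Initialize: result = 0
Entering loop: for i in range(3):

After execution: result = 4
4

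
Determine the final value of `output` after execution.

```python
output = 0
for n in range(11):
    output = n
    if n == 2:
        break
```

Let's trace through this code step by step.

Initialize: output = 0
Entering loop: for n in range(11):

After execution: output = 2
2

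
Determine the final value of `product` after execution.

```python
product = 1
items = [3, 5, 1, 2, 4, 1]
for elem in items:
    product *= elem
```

Let's trace through this code step by step.

Initialize: product = 1
Initialize: items = [3, 5, 1, 2, 4, 1]
Entering loop: for elem in items:

After execution: product = 120
120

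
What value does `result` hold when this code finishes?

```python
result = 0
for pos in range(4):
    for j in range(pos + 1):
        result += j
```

Let's trace through this code step by step.

Initialize: result = 0
Entering loop: for pos in range(4):

After execution: result = 10
10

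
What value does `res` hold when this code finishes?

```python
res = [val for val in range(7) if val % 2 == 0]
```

Let's trace through this code step by step.

Initialize: res = [val for val in range(7) if val % 2 == 0]

After execution: res = [0, 2, 4, 6]
[0, 2, 4, 6]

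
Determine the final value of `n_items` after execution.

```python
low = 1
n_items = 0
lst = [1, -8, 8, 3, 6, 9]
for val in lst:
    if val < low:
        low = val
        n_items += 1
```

Let's trace through this code step by step.

Initialize: low = 1
Initialize: n_items = 0
Initialize: lst = [1, -8, 8, 3, 6, 9]
Entering loop: for val in lst:

After execution: n_items = 1
1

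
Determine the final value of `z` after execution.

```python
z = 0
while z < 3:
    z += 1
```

Let's trace through this code step by step.

Initialize: z = 0
Entering loop: while z < 3:

After execution: z = 3
3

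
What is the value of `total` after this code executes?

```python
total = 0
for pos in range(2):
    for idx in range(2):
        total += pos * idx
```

Let's trace through this code step by step.

Initialize: total = 0
Entering loop: for pos in range(2):

After execution: total = 1
1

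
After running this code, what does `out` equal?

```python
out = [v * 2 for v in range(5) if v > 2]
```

Let's trace through this code step by step.

Initialize: out = [v * 2 for v in range(5) if v > 2]

After execution: out = [6, 8]
[6, 8]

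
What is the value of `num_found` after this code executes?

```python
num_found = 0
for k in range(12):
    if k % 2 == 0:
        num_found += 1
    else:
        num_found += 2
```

Let's trace through this code step by step.

Initialize: num_found = 0
Entering loop: for k in range(12):

After execution: num_found = 18
18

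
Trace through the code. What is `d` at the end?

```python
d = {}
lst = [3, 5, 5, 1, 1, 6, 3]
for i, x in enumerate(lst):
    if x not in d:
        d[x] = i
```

Let's trace through this code step by step.

Initialize: d = {}
Initialize: lst = [3, 5, 5, 1, 1, 6, 3]
Entering loop: for i, x in enumerate(lst):

After execution: d = {3: 0, 5: 1, 1: 3, 6: 5}
{3: 0, 5: 1, 1: 3, 6: 5}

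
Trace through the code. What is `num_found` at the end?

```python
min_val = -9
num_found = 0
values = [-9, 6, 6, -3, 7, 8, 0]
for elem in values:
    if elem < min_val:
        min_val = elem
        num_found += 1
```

Let's trace through this code step by step.

Initialize: min_val = -9
Initialize: num_found = 0
Initialize: values = [-9, 6, 6, -3, 7, 8, 0]
Entering loop: for elem in values:

After execution: num_found = 0
0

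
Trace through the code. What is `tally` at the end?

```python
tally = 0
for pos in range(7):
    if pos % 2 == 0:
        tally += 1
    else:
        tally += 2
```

Let's trace through this code step by step.

Initialize: tally = 0
Entering loop: for pos in range(7):

After execution: tally = 10
10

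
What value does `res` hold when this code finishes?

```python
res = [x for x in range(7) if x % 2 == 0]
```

Let's trace through this code step by step.

Initialize: res = [x for x in range(7) if x % 2 == 0]

After execution: res = [0, 2, 4, 6]
[0, 2, 4, 6]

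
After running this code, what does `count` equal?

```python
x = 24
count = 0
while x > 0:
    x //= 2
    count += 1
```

Let's trace through this code step by step.

Initialize: x = 24
Initialize: count = 0
Entering loop: while x > 0:

After execution: count = 5
5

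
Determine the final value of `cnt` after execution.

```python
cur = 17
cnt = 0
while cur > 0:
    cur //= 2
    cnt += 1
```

Let's trace through this code step by step.

Initialize: cur = 17
Initialize: cnt = 0
Entering loop: while cur > 0:

After execution: cnt = 5
5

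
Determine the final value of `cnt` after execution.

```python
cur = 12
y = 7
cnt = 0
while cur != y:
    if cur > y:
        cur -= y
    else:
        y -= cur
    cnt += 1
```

Let's trace through this code step by step.

Initialize: cur = 12
Initialize: y = 7
Initialize: cnt = 0
Entering loop: while cur != y:

After execution: cnt = 5
5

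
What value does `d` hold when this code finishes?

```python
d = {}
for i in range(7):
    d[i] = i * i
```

Let's trace through this code step by step.

Initialize: d = {}
Entering loop: for i in range(7):

After execution: d = {0: 0, 1: 1, 2: 4, 3: 9, 4: 16, 5: 25, 6: 36}
{0: 0, 1: 1, 2: 4, 3: 9, 4: 16, 5: 25, 6: 36}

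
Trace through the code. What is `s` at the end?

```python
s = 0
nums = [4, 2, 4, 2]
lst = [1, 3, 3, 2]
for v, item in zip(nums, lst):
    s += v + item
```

Let's trace through this code step by step.

Initialize: s = 0
Initialize: nums = [4, 2, 4, 2]
Initialize: lst = [1, 3, 3, 2]
Entering loop: for v, item in zip(nums, lst):

After execution: s = 21
21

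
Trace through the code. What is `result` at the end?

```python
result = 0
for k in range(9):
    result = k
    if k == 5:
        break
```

Let's trace through this code step by step.

Initialize: result = 0
Entering loop: for k in range(9):

After execution: result = 5
5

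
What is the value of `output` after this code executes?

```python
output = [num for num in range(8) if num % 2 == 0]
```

Let's trace through this code step by step.

Initialize: output = [num for num in range(8) if num % 2 == 0]

After execution: output = [0, 2, 4, 6]
[0, 2, 4, 6]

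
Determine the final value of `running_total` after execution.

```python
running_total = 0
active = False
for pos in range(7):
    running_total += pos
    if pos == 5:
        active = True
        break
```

Let's trace through this code step by step.

Initialize: running_total = 0
Initialize: active = False
Entering loop: for pos in range(7):

After execution: running_total = 15
15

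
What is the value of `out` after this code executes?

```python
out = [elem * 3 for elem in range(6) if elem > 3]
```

Let's trace through this code step by step.

Initialize: out = [elem * 3 for elem in range(6) if elem > 3]

After execution: out = [12, 15]
[12, 15]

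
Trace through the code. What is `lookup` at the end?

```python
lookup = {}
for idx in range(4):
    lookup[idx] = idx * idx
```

Let's trace through this code step by step.

Initialize: lookup = {}
Entering loop: for idx in range(4):

After execution: lookup = {0: 0, 1: 1, 2: 4, 3: 9}
{0: 0, 1: 1, 2: 4, 3: 9}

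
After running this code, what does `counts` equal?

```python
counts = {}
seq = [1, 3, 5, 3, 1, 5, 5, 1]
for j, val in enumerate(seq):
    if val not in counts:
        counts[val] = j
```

Let's trace through this code step by step.

Initialize: counts = {}
Initialize: seq = [1, 3, 5, 3, 1, 5, 5, 1]
Entering loop: for j, val in enumerate(seq):

After execution: counts = {1: 0, 3: 1, 5: 2}
{1: 0, 3: 1, 5: 2}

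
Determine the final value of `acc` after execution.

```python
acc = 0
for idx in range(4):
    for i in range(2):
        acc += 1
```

Let's trace through this code step by step.

Initialize: acc = 0
Entering loop: for idx in range(4):

After execution: acc = 8
8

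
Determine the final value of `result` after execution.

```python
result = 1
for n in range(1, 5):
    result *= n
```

Let's trace through this code step by step.

Initialize: result = 1
Entering loop: for n in range(1, 5):

After execution: result = 24
24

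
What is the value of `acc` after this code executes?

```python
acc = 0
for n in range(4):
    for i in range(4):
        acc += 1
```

Let's trace through this code step by step.

Initialize: acc = 0
Entering loop: for n in range(4):

After execution: acc = 16
16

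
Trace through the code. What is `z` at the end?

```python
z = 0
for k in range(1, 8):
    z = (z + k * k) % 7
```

Let's trace through this code step by step.

Initialize: z = 0
Entering loop: for k in range(1, 8):

After execution: z = 0
0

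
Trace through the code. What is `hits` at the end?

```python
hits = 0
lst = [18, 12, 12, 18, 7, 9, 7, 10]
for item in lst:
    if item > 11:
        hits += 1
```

Let's trace through this code step by step.

Initialize: hits = 0
Initialize: lst = [18, 12, 12, 18, 7, 9, 7, 10]
Entering loop: for item in lst:

After execution: hits = 4
4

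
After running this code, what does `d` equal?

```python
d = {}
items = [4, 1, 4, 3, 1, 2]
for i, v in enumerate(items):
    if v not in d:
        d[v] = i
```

Let's trace through this code step by step.

Initialize: d = {}
Initialize: items = [4, 1, 4, 3, 1, 2]
Entering loop: for i, v in enumerate(items):

After execution: d = {4: 0, 1: 1, 3: 3, 2: 5}
{4: 0, 1: 1, 3: 3, 2: 5}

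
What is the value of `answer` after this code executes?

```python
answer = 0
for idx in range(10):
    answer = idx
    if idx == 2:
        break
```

Let's trace through this code step by step.

Initialize: answer = 0
Entering loop: for idx in range(10):

After execution: answer = 2
2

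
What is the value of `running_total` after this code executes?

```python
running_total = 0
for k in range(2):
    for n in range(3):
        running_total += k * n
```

Let's trace through this code step by step.

Initialize: running_total = 0
Entering loop: for k in range(2):

After execution: running_total = 3
3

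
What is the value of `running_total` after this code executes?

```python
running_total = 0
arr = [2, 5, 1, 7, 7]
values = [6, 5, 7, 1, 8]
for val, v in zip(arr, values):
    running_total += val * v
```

Let's trace through this code step by step.

Initialize: running_total = 0
Initialize: arr = [2, 5, 1, 7, 7]
Initialize: values = [6, 5, 7, 1, 8]
Entering loop: for val, v in zip(arr, values):

After execution: running_total = 107
107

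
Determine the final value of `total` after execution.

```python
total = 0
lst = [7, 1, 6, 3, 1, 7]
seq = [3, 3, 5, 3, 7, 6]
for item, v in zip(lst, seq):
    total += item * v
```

Let's trace through this code step by step.

Initialize: total = 0
Initialize: lst = [7, 1, 6, 3, 1, 7]
Initialize: seq = [3, 3, 5, 3, 7, 6]
Entering loop: for item, v in zip(lst, seq):

After execution: total = 112
112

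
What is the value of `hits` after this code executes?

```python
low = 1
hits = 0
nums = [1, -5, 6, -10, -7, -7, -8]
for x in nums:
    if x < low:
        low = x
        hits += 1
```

Let's trace through this code step by step.

Initialize: low = 1
Initialize: hits = 0
Initialize: nums = [1, -5, 6, -10, -7, -7, -8]
Entering loop: for x in nums:

After execution: hits = 2
2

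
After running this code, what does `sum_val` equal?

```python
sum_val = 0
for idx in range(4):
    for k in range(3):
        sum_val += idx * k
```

Let's trace through this code step by step.

Initialize: sum_val = 0
Entering loop: for idx in range(4):

After execution: sum_val = 18
18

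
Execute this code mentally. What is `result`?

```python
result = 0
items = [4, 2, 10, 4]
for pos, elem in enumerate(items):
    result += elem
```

Let's trace through this code step by step.

Initialize: result = 0
Initialize: items = [4, 2, 10, 4]
Entering loop: for pos, elem in enumerate(items):

After execution: result = 20
20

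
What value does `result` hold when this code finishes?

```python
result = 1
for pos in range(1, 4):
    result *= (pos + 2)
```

Let's trace through this code step by step.

Initialize: result = 1
Entering loop: for pos in range(1, 4):

After execution: result = 60
60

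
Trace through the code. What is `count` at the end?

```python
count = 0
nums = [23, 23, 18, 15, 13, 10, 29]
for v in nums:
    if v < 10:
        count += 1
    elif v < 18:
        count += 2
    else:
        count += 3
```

Let's trace through this code step by step.

Initialize: count = 0
Initialize: nums = [23, 23, 18, 15, 13, 10, 29]
Entering loop: for v in nums:

After execution: count = 18
18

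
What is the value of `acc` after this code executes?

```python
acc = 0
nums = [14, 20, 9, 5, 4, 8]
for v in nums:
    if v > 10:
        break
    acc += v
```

Let's trace through this code step by step.

Initialize: acc = 0
Initialize: nums = [14, 20, 9, 5, 4, 8]
Entering loop: for v in nums:

After execution: acc = 0
0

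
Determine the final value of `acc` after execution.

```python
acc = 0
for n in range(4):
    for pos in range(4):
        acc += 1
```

Let's trace through this code step by step.

Initialize: acc = 0
Entering loop: for n in range(4):

After execution: acc = 16
16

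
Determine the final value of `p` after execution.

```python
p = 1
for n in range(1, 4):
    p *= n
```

Let's trace through this code step by step.

Initialize: p = 1
Entering loop: for n in range(1, 4):

After execution: p = 6
6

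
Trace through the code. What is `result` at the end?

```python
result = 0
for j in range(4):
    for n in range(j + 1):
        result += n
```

Let's trace through this code step by step.

Initialize: result = 0
Entering loop: for j in range(4):

After execution: result = 10
10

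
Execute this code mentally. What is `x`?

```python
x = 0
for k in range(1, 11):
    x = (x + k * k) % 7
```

Let's trace through this code step by step.

Initialize: x = 0
Entering loop: for k in range(1, 11):

After execution: x = 0
0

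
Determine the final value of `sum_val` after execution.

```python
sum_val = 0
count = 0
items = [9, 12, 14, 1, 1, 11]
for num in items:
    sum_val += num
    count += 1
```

Let's trace through this code step by step.

Initialize: sum_val = 0
Initialize: count = 0
Initialize: items = [9, 12, 14, 1, 1, 11]
Entering loop: for num in items:

After execution: sum_val = 48
48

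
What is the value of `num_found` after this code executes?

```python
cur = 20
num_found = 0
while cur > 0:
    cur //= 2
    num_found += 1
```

Let's trace through this code step by step.

Initialize: cur = 20
Initialize: num_found = 0
Entering loop: while cur > 0:

After execution: num_found = 5
5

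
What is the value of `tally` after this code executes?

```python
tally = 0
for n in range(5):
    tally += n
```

Let's trace through this code step by step.

Initialize: tally = 0
Entering loop: for n in range(5):

After execution: tally = 10
10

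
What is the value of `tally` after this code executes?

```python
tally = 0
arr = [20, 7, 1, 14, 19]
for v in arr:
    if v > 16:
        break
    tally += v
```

Let's trace through this code step by step.

Initialize: tally = 0
Initialize: arr = [20, 7, 1, 14, 19]
Entering loop: for v in arr:

After execution: tally = 0
0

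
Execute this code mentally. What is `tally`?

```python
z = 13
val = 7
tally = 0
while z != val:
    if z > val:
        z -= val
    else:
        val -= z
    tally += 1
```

Let's trace through this code step by step.

Initialize: z = 13
Initialize: val = 7
Initialize: tally = 0
Entering loop: while z != val:

After execution: tally = 7
7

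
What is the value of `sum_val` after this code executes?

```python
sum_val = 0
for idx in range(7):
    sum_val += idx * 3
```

Let's trace through this code step by step.

Initialize: sum_val = 0
Entering loop: for idx in range(7):

After execution: sum_val = 63
63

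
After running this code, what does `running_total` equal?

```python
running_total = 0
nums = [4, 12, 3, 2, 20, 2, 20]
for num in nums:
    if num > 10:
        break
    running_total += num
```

Let's trace through this code step by step.

Initialize: running_total = 0
Initialize: nums = [4, 12, 3, 2, 20, 2, 20]
Entering loop: for num in nums:

After execution: running_total = 4
4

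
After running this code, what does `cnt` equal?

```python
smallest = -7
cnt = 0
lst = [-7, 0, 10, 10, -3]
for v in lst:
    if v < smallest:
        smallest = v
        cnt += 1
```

Let's trace through this code step by step.

Initialize: smallest = -7
Initialize: cnt = 0
Initialize: lst = [-7, 0, 10, 10, -3]
Entering loop: for v in lst:

After execution: cnt = 0
0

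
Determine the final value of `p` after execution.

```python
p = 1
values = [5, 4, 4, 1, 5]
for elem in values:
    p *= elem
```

Let's trace through this code step by step.

Initialize: p = 1
Initialize: values = [5, 4, 4, 1, 5]
Entering loop: for elem in values:

After execution: p = 400
400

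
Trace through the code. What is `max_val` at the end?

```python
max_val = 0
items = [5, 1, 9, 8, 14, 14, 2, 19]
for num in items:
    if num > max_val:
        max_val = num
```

Let's trace through this code step by step.

Initialize: max_val = 0
Initialize: items = [5, 1, 9, 8, 14, 14, 2, 19]
Entering loop: for num in items:

After execution: max_val = 19
19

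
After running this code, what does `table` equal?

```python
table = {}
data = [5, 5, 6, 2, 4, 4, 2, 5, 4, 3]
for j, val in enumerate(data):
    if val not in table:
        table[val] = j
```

Let's trace through this code step by step.

Initialize: table = {}
Initialize: data = [5, 5, 6, 2, 4, 4, 2, 5, 4, 3]
Entering loop: for j, val in enumerate(data):

After execution: table = {5: 0, 6: 2, 2: 3, 4: 4, 3: 9}
{5: 0, 6: 2, 2: 3, 4: 4, 3: 9}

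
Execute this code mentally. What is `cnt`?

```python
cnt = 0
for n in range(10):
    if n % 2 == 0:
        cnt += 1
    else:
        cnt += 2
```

Let's trace through this code step by step.

Initialize: cnt = 0
Entering loop: for n in range(10):

After execution: cnt = 15
15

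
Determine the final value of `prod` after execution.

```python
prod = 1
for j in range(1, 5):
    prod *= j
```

Let's trace through this code step by step.

Initialize: prod = 1
Entering loop: for j in range(1, 5):

After execution: prod = 24
24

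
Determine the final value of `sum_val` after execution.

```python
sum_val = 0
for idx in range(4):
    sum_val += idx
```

Let's trace through this code step by step.

Initialize: sum_val = 0
Entering loop: for idx in range(4):

After execution: sum_val = 6
6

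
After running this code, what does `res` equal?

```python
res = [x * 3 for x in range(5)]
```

Let's trace through this code step by step.

Initialize: res = [x * 3 for x in range(5)]

After execution: res = [0, 3, 6, 9, 12]
[0, 3, 6, 9, 12]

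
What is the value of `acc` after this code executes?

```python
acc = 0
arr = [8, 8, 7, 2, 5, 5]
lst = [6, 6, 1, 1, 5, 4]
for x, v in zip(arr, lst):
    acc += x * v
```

Let's trace through this code step by step.

Initialize: acc = 0
Initialize: arr = [8, 8, 7, 2, 5, 5]
Initialize: lst = [6, 6, 1, 1, 5, 4]
Entering loop: for x, v in zip(arr, lst):

After execution: acc = 150
150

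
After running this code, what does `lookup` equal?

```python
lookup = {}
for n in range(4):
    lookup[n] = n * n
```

Let's trace through this code step by step.

Initialize: lookup = {}
Entering loop: for n in range(4):

After execution: lookup = {0: 0, 1: 1, 2: 4, 3: 9}
{0: 0, 1: 1, 2: 4, 3: 9}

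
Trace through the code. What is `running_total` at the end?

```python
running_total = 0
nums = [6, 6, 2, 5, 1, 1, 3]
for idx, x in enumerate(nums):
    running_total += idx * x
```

Let's trace through this code step by step.

Initialize: running_total = 0
Initialize: nums = [6, 6, 2, 5, 1, 1, 3]
Entering loop: for idx, x in enumerate(nums):

After execution: running_total = 52
52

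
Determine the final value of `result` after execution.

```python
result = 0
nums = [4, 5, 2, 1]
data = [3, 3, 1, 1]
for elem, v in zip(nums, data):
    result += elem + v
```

Let's trace through this code step by step.

Initialize: result = 0
Initialize: nums = [4, 5, 2, 1]
Initialize: data = [3, 3, 1, 1]
Entering loop: for elem, v in zip(nums, data):

After execution: result = 20
20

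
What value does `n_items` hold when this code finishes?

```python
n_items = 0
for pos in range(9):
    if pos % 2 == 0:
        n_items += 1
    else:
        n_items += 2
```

Let's trace through this code step by step.

Initialize: n_items = 0
Entering loop: for pos in range(9):

After execution: n_items = 13
13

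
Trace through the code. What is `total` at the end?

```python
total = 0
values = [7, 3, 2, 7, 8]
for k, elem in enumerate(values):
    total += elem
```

Let's trace through this code step by step.

Initialize: total = 0
Initialize: values = [7, 3, 2, 7, 8]
Entering loop: for k, elem in enumerate(values):

After execution: total = 27
27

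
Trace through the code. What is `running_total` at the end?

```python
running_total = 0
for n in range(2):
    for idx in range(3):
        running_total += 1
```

Let's trace through this code step by step.

Initialize: running_total = 0
Entering loop: for n in range(2):

After execution: running_total = 6
6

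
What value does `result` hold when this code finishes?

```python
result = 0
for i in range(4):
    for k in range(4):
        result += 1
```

Let's trace through this code step by step.

Initialize: result = 0
Entering loop: for i in range(4):

After execution: result = 16
16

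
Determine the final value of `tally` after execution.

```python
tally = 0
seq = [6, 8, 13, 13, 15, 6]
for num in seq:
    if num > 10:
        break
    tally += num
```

Let's trace through this code step by step.

Initialize: tally = 0
Initialize: seq = [6, 8, 13, 13, 15, 6]
Entering loop: for num in seq:

After execution: tally = 14
14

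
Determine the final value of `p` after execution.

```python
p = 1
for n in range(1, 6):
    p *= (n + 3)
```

Let's trace through this code step by step.

Initialize: p = 1
Entering loop: for n in range(1, 6):

After execution: p = 6720
6720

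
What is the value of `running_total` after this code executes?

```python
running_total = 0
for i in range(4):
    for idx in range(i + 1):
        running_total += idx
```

Let's trace through this code step by step.

Initialize: running_total = 0
Entering loop: for i in range(4):

After execution: running_total = 10
10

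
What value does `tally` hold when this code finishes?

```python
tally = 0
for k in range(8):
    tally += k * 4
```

Let's trace through this code step by step.

Initialize: tally = 0
Entering loop: for k in range(8):

After execution: tally = 112
112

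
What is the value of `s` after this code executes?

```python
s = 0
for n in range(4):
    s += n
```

Let's trace through this code step by step.

Initialize: s = 0
Entering loop: for n in range(4):

After execution: s = 6
6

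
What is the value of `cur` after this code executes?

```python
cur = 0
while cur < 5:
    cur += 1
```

Let's trace through this code step by step.

Initialize: cur = 0
Entering loop: while cur < 5:

After execution: cur = 5
5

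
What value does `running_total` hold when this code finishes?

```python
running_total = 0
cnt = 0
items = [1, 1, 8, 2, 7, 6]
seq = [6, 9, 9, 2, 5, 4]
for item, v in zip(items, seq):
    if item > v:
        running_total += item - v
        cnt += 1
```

Let's trace through this code step by step.

Initialize: running_total = 0
Initialize: cnt = 0
Initialize: items = [1, 1, 8, 2, 7, 6]
Initialize: seq = [6, 9, 9, 2, 5, 4]
Entering loop: for item, v in zip(items, seq):

After execution: running_total = 4
4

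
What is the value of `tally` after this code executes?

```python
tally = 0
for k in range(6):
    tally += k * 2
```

Let's trace through this code step by step.

Initialize: tally = 0
Entering loop: for k in range(6):

After execution: tally = 30
30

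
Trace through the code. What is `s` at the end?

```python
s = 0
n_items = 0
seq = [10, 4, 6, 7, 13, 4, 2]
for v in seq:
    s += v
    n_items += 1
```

Let's trace through this code step by step.

Initialize: s = 0
Initialize: n_items = 0
Initialize: seq = [10, 4, 6, 7, 13, 4, 2]
Entering loop: for v in seq:

After execution: s = 46
46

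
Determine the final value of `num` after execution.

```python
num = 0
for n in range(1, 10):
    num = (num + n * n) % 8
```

Let's trace through this code step by step.

Initialize: num = 0
Entering loop: for n in range(1, 10):

After execution: num = 5
5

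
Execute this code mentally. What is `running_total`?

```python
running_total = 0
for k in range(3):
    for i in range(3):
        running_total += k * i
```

Let's trace through this code step by step.

Initialize: running_total = 0
Entering loop: for k in range(3):

After execution: running_total = 9
9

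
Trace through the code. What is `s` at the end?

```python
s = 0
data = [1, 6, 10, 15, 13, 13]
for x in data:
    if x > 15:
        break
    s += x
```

Let's trace through this code step by step.

Initialize: s = 0
Initialize: data = [1, 6, 10, 15, 13, 13]
Entering loop: for x in data:

After execution: s = 58
58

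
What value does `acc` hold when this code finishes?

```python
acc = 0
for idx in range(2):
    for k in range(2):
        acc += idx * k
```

Let's trace through this code step by step.

Initialize: acc = 0
Entering loop: for idx in range(2):

After execution: acc = 1
1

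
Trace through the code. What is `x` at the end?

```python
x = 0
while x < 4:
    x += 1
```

Let's trace through this code step by step.

Initialize: x = 0
Entering loop: while x < 4:

After execution: x = 4
4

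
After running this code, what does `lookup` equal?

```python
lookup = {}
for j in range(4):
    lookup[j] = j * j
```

Let's trace through this code step by step.

Initialize: lookup = {}
Entering loop: for j in range(4):

After execution: lookup = {0: 0, 1: 1, 2: 4, 3: 9}
{0: 0, 1: 1, 2: 4, 3: 9}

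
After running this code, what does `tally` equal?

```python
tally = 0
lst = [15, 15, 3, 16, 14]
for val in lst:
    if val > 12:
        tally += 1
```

Let's trace through this code step by step.

Initialize: tally = 0
Initialize: lst = [15, 15, 3, 16, 14]
Entering loop: for val in lst:

After execution: tally = 4
4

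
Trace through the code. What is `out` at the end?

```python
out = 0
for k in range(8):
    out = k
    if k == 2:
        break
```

Let's trace through this code step by step.

Initialize: out = 0
Entering loop: for k in range(8):

After execution: out = 2
2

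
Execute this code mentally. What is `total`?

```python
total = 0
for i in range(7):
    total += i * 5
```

Let's trace through this code step by step.

Initialize: total = 0
Entering loop: for i in range(7):

After execution: total = 105
105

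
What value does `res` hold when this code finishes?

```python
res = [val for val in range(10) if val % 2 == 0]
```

Let's trace through this code step by step.

Initialize: res = [val for val in range(10) if val % 2 == 0]

After execution: res = [0, 2, 4, 6, 8]
[0, 2, 4, 6, 8]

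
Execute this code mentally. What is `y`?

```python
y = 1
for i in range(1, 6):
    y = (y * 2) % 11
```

Let's trace through this code step by step.

Initialize: y = 1
Entering loop: for i in range(1, 6):

After execution: y = 10
10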